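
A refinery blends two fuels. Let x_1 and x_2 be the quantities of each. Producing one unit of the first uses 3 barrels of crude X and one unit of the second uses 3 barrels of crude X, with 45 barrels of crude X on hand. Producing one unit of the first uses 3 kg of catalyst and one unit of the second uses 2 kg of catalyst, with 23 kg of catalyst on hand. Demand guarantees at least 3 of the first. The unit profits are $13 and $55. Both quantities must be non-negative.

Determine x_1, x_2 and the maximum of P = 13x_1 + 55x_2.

Feasible corners and P = 13x_1 + 55x_2:
  (23/3, 0) → P = 299/3
  (3, 0) → P = 39
  (3, 7) → P = 424

The optimum lies where 3x_1 + 2x_2 = 23 and x_1 = 3.
Solving simultaneously gives x_1 = 3, x_2 = 7.

x_1 = 3, x_2 = 7, maximum P = 424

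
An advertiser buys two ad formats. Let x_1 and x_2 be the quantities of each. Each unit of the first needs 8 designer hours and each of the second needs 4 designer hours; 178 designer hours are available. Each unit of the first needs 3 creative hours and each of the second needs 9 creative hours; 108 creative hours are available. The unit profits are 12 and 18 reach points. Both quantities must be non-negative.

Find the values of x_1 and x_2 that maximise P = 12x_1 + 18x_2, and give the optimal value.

Feasible corners and P = 12x_1 + 18x_2:
  (0, 0) → P = 0
  (0, 12) → P = 216
  (89/4, 0) → P = 267
  (39/2, 11/2) → P = 333

The binding constraints are 8x_1 + 4x_2 = 178 and 3x_1 + 9x_2 = 108.
Solving simultaneously gives x_1 = 39/2, x_2 = 11/2.

x_1 = 39/2, x_2 = 11/2, maximum P = 333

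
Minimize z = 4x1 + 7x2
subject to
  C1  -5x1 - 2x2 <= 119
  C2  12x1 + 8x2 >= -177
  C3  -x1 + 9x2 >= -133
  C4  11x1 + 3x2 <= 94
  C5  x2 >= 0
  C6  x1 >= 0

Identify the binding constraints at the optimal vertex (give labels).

Vertices and z = 4x1 + 7x2:
  (94/11, 0) → z = 376/11
  (0, 94/3) → z = 658/3
  (0, 0) → z = 0

The minimum is at (0, 0). Substituting into each constraint, equality holds for C5 and C6; the remaining constraints have slack.

C5 and C6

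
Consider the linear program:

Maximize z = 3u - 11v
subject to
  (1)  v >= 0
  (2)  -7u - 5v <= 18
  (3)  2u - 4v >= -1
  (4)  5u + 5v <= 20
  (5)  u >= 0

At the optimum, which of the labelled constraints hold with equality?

(1) and (4)

Feasible corners and z = 3u - 11v:
  (4, 0) → z = 12
  (0, 0) → z = 0
  (5/2, 3/2) → z = -9
  (0, 1/4) → z = -11/4

The maximum is at (4, 0). Substituting into each constraint, equality holds for (1) and (4); the remaining constraints have slack.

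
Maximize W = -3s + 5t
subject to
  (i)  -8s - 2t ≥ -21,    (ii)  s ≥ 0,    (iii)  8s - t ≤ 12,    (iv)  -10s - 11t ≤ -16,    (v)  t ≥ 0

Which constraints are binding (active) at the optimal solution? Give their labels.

Feasible corners and W = -3s + 5t:
  (0, 21/2) → W = 105/2
  (15/8, 3) → W = 75/8
  (0, 16/11) → W = 80/11
  (74/49, 4/49) → W = -202/49

The maximum is at (0, 21/2). Substituting into each constraint, equality holds for (i) and (ii); the remaining constraints have slack.

(i) and (ii)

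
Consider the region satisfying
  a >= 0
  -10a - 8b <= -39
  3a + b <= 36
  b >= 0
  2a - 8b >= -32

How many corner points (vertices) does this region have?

4

The feasible vertices (each the meet of two boundaries and inside every other half-plane) are:
  (39/10, 0)
  (7/12, 199/48)
  (12, 0)
  (128/13, 84/13)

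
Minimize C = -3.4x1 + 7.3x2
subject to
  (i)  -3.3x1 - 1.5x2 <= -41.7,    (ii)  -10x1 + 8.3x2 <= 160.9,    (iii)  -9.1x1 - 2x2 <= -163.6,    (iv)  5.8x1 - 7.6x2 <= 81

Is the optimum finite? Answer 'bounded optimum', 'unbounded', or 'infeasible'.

Extreme points and C = -3.4x1 + 7.3x2:
  (103608/9553, 310019/9553) → C = 3821743/19106
  (35134/2019, 10589/4038) → C = -107741/2692
The feasible region has finitely many vertices and no improving ray; the minimum is -107741/2692 at (35134/2019, 10589/4038).

bounded optimum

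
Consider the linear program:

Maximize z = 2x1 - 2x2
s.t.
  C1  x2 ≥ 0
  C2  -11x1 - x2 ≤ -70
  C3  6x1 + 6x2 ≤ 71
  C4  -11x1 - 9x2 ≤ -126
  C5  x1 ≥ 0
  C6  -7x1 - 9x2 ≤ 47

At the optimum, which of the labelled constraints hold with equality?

C1 and C3

Vertices and z = 2x1 - 2x2:
  (71/6, 0) → z = 71/3
  (126/11, 0) → z = 252/11
  (39/4, 25/12) → z = 46/3

The maximum is at (71/6, 0). Substituting into each constraint, equality holds for C1 and C3; the remaining constraints have slack.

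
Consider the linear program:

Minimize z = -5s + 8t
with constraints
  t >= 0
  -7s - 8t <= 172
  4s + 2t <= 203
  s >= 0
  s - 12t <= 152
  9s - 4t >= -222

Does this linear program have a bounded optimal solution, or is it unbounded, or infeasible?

bounded optimum

Vertices and z = -5s + 8t:
  (203/4, 0) → z = -1015/4
  (0, 0) → z = 0
  (184/17, 2715/34) → z = 9940/17
  (0, 111/2) → z = 444
The feasible region has finitely many vertices and no improving ray; the minimum is -1015/4 at (203/4, 0).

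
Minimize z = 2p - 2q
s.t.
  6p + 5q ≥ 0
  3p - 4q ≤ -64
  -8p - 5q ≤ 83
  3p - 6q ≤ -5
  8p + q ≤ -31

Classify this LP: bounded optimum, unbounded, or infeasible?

unbounded

From the feasible point (-320/39, 128/13), moving in the direction (-1, 8) keeps every constraint satisfied while z decreases without bound.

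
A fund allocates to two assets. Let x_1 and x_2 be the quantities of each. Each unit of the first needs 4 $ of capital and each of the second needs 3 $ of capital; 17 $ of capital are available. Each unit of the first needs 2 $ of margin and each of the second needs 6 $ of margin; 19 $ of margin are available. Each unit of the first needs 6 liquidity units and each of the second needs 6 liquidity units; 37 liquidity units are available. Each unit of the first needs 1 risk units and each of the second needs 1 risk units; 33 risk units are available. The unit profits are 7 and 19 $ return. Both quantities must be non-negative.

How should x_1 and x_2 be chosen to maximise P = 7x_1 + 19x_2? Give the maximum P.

x_1 = 5/2, x_2 = 7/3, maximum P = 371/6

Vertices and P = 7x_1 + 19x_2:
  (0, 0) → P = 0
  (0, 19/6) → P = 361/6
  (17/4, 0) → P = 119/4
  (5/2, 7/3) → P = 371/6

At the optimal vertex, 4x_1 + 3x_2 = 17 and 2x_1 + 6x_2 = 19.
Solving simultaneously gives x_1 = 5/2, x_2 = 7/3.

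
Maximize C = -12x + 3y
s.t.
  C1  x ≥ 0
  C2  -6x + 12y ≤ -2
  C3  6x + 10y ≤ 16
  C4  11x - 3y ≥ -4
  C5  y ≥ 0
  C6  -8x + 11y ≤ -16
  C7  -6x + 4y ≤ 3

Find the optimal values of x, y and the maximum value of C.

Vertices and C = -12x + 3y:
  (8/3, 0) → C = -32
  (168/73, 16/73) → C = -1968/73
  (2, 0) → C = -24

x = 2, y = 0, maximum C = -24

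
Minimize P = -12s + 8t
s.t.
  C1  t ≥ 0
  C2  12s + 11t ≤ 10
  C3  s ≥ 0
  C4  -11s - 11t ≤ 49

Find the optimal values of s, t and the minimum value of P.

Corner points and P = -12s + 8t:
  (5/6, 0) → P = -10
  (0, 0) → P = 0
  (0, 10/11) → P = 80/11

s = 5/6, t = 0, minimum P = -10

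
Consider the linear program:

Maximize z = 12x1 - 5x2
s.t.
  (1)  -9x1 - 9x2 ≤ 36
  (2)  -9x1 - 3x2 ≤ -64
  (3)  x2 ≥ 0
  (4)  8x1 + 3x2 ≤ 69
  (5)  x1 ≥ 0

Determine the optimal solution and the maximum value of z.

x1 = 69/8, x2 = 0, maximum z = 207/2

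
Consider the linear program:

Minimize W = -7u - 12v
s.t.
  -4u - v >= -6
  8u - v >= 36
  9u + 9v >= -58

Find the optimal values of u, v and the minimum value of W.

u = 7/2, v = -8, minimum W = 143/2

Extreme points and W = -7u - 12v:
  (7/2, -8) → W = 143/2
  (112/27, -286/27) → W = 2648/27
  (266/81, -788/81) → W = 7594/81

The binding constraints are -4u - v = -6 and 8u - v = 36.
Solving simultaneously gives u = 7/2, v = -8.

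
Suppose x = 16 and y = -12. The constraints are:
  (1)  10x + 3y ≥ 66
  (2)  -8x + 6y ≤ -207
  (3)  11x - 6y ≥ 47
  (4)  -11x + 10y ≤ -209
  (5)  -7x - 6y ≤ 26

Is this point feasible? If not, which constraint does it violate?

not feasible — violates (2)

Constraint (2): -8x + 6y = -200, which is not ≤ -207. All other constraints are satisfied.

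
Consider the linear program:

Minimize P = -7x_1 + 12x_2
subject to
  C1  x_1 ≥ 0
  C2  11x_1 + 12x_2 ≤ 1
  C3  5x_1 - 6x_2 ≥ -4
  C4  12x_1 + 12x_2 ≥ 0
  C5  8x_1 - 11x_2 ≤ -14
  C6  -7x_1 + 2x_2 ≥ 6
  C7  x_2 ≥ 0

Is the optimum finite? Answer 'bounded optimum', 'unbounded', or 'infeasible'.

The boundaries -7x_1 + 2x_2 = 6 and x_2 = 0 meet at (-6/7, 0), but that point violates x_1 ≥ 0. Every candidate vertex is excluded by some other constraint, so the feasible region is empty.

infeasible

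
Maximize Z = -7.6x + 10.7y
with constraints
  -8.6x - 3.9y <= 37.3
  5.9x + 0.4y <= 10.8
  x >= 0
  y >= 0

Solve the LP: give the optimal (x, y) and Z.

Extreme points and Z = -7.6x + 10.7y:
  (0, 27) → Z = 2889/10
  (108/59, 0) → Z = -4104/295
  (0, 0) → Z = 0

x = 0, y = 27, maximum Z = 288.9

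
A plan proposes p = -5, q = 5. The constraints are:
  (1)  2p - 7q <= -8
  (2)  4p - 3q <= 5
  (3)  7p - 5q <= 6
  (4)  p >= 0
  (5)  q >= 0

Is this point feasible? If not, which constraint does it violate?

Constraint (4): p = -5, which is not ≥ 0. All other constraints are satisfied.

not feasible — violates (4)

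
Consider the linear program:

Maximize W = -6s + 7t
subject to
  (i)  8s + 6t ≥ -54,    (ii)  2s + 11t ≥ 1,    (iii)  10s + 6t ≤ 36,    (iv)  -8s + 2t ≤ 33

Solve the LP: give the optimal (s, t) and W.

Corner points and W = -6s + 7t:
  (195/49, -31/49) → W = -1387/49
  (-361/92, 37/46) → W = 671/23
  (-63/34, 309/34) → W = 2541/34

The optimum lies where 10s + 6t = 36 and -8s + 2t = 33.
Solving simultaneously gives s = -63/34, t = 309/34.

s = -63/34, t = 309/34, maximum W = 2541/34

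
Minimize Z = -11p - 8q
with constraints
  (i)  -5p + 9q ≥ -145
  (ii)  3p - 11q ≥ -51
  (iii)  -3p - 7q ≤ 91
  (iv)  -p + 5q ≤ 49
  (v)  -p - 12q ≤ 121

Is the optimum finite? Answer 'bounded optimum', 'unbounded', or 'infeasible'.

Feasible corners and Z = -11p - 8q:
  (583/8, 195/8) → Z = -7973/8
  (217/23, -250/23) → Z = -387/23
  (-679/27, -20/9) → Z = 7949/27
  (71, 24) → Z = -973
  (-245/29, -272/29) → Z = 4871/29
The feasible region has finitely many vertices and no improving ray; the minimum is -7973/8 at (583/8, 195/8).

bounded optimum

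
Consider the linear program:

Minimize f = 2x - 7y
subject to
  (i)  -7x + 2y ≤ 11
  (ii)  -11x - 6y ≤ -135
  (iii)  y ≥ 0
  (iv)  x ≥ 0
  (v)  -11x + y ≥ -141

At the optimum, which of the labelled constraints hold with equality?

(i) and (v)

Corner points and f = 2x - 7y:
  (51/16, 533/32) → f = -3527/32
  (293/15, 1108/15) → f = -478
  (135/11, 0) → f = 270/11
  (141/11, 0) → f = 282/11

The minimum is at (293/15, 1108/15). Substituting into each constraint, equality holds for (i) and (v); the remaining constraints have slack.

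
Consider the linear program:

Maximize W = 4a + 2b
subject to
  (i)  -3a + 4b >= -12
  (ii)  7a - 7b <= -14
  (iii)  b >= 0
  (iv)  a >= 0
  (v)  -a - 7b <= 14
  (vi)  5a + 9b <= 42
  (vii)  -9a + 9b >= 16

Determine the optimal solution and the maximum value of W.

a = 12/7, b = 26/7, maximum W = 100/7

Feasible corners and W = 4a + 2b:
  (0, 2) → W = 4
  (12/7, 26/7) → W = 100/7
  (0, 14/3) → W = 28/3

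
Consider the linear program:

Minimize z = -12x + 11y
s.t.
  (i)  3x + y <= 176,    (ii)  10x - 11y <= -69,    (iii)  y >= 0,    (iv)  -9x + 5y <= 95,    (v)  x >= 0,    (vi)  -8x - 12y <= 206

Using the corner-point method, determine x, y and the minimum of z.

x = 1867/43, y = 1967/43, minimum z = -767/43

Corner points and z = -12x + 11y:
  (1867/43, 1967/43) → z = -767/43
  (785/24, 623/8) → z = 3713/8
  (0, 69/11) → z = 69
  (0, 19) → z = 209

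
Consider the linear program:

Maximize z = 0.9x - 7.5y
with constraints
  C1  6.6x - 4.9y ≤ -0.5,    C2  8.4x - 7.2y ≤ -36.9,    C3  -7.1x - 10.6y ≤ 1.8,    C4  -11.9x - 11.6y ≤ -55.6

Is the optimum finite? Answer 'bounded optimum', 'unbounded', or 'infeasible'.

bounded optimum

Vertices and z = 0.9x - 7.5y:
  (5907/212, 3989/106) → z = -545187/2120
  (-33/218, 4315/872) → z = -324813/8720
The feasible region has finitely many vertices and no improving ray; the maximum is -324813/8720 at (-33/218, 4315/872).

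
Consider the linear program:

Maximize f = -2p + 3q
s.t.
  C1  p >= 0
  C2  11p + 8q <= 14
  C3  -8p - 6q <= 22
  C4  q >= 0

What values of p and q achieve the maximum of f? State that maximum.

p = 0, q = 7/4, maximum f = 21/4

Corner points and f = -2p + 3q:
  (0, 7/4) → f = 21/4
  (0, 0) → f = 0
  (14/11, 0) → f = -28/11

At the optimal vertex, p = 0 and 11p + 8q = 14.
Solving simultaneously gives p = 0, q = 7/4.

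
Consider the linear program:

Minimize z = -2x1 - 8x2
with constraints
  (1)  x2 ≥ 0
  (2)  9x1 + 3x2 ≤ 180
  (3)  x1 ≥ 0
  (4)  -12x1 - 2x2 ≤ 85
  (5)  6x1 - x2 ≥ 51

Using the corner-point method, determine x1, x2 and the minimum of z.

The optimum lies where 9x1 + 3x2 = 180 and 6x1 - x2 = 51.
Solving simultaneously gives x1 = 37/3, x2 = 23.

x1 = 37/3, x2 = 23, minimum z = -626/3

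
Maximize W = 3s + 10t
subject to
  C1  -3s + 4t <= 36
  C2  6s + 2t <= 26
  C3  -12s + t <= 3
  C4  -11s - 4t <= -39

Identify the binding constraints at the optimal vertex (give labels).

C1 and C2

Vertices and W = 3s + 10t:
  (16/15, 49/5) → W = 506/5
  (8/15, 47/5) → W = 478/5
  (13, -26) → W = -221
  (27/59, 501/59) → W = 5091/59

The maximum is at (16/15, 49/5). Substituting into each constraint, equality holds for C1 and C2; the remaining constraints have slack.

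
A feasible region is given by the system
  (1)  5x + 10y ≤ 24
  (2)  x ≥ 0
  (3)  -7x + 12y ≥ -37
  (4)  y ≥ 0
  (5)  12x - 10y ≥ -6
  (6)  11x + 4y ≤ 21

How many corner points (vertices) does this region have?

5

The feasible vertices (each the meet of two boundaries and inside every other half-plane) are:
  (18/17, 159/85)
  (19/15, 53/30)
  (0, 0)
  (0, 3/5)
  (21/11, 0)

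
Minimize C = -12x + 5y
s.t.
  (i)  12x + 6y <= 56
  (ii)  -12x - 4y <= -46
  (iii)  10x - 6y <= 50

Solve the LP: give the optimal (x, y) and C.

x = 53/11, y = -10/33, minimum C = -178/3

Corner points and C = -12x + 5y:
  (13/6, 5) → C = -1
  (53/11, -10/33) → C = -178/3
  (17/4, -5/4) → C = -229/4

The binding constraints are 12x + 6y = 56 and 10x - 6y = 50.
Solving simultaneously gives x = 53/11, y = -10/33.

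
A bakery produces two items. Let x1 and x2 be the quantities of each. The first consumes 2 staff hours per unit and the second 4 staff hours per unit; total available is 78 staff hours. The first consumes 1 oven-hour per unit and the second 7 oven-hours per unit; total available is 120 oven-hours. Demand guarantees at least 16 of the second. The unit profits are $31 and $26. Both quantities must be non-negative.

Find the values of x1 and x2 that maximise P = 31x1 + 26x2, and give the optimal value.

Vertices and P = 31x1 + 26x2:
  (0, 120/7) → P = 3120/7
  (0, 16) → P = 416
  (33/5, 81/5) → P = 3129/5
  (7, 16) → P = 633

At the optimal vertex, 2x1 + 4x2 = 78 and x2 = 16.
Solving simultaneously gives x1 = 7, x2 = 16.

x1 = 7, x2 = 16, maximum P = 633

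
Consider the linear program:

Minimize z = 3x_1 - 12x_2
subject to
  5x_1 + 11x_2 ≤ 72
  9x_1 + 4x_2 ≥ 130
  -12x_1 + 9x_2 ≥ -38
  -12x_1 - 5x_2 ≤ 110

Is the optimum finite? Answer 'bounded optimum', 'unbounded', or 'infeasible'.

The boundaries 5x_1 + 11x_2 = 72 and 9x_1 + 4x_2 = 130 meet at (1142/79, -2/79), but that point violates -12x_1 + 9x_2 ≥ -38. Every candidate vertex is excluded by some other constraint, so the feasible region is empty.

infeasible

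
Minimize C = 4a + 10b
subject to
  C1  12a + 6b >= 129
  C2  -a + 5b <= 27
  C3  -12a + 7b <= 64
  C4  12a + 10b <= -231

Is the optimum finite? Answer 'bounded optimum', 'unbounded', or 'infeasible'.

unbounded

From the feasible point (223/4, -90), moving in the direction (10, -12) keeps every constraint satisfied while C decreases without bound.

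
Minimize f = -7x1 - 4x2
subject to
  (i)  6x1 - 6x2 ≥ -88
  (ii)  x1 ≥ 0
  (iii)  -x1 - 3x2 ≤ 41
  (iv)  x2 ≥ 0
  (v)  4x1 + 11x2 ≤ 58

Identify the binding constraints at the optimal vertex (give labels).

(iv) and (v)

Corner points and f = -7x1 - 4x2:
  (0, 0) → f = 0
  (0, 58/11) → f = -232/11
  (29/2, 0) → f = -203/2

The minimum is at (29/2, 0). Substituting into each constraint, equality holds for (iv) and (v); the remaining constraints have slack.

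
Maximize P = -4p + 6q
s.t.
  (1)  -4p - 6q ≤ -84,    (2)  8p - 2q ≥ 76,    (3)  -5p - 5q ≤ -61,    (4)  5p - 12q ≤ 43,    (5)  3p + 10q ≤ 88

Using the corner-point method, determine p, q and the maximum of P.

Feasible corners and P = -4p + 6q:
  (211/13, 124/39) → P = -596/13
  (156/11, 50/11) → P = -324/11
  (743/43, 311/86) → P = -2039/43

p = 156/11, q = 50/11, maximum P = -324/11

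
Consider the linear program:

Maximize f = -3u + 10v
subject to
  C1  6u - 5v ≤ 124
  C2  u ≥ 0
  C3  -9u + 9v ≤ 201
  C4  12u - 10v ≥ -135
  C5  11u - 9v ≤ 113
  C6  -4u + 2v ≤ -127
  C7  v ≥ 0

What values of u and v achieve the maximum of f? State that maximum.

u = 157, v = 538/3, maximum f = 3967/3

Extreme points and f = -3u + 10v:
  (157, 538/3) → f = 3967/3
  (515/6, 649/6) → f = 4945/6
  (131/2, 135/2) → f = 957/2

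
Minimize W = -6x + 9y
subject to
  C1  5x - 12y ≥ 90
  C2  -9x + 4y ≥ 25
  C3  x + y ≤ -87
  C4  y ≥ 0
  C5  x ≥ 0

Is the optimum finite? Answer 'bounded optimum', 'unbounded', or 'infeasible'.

infeasible

The boundaries y = 0 and x = 0 meet at (0, 0), but that point violates 5x - 12y ≥ 90. Every candidate vertex is excluded by some other constraint, so the feasible region is empty.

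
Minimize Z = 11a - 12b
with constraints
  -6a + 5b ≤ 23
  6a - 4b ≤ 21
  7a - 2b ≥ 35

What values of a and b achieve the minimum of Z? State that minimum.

a = 197/6, b = 44, minimum Z = -1001/6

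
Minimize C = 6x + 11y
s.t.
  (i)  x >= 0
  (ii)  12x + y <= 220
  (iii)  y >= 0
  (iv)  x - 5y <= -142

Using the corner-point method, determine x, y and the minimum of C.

x = 0, y = 142/5, minimum C = 1562/5

Vertices and C = 6x + 11y:
  (0, 220) → C = 2420
  (0, 142/5) → C = 1562/5
  (958/61, 1924/61) → C = 26912/61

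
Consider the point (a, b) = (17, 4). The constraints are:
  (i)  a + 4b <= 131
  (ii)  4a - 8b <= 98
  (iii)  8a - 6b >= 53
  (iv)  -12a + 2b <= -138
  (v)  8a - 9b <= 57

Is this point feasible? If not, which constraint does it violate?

Constraint (v): 8a - 9b = 100, which is not ≤ 57. All other constraints are satisfied.

not feasible — violates (v)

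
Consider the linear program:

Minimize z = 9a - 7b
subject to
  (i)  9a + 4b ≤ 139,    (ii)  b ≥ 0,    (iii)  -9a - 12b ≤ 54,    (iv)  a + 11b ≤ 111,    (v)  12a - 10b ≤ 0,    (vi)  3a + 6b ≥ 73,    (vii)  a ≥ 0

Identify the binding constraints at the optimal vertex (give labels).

Vertices and z = 9a - 7b:
  (555/71, 666/71) → z = 333/71
  (137/27, 260/27) → z = -587/27
  (365/51, 146/17) → z = 73/17

The minimum is at (137/27, 260/27). Substituting into each constraint, equality holds for (iv) and (vi); the remaining constraints have slack.

(iv) and (vi)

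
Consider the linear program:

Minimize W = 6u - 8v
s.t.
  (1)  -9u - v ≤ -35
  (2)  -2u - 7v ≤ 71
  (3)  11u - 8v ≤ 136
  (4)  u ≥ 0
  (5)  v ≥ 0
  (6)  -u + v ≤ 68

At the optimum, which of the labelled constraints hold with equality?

(3) and (6)

Extreme points and W = 6u - 8v:
  (0, 35) → W = -280
  (35/9, 0) → W = 70/3
  (136/11, 0) → W = 816/11
  (680/3, 884/3) → W = -2992/3
  (0, 68) → W = -544

The minimum is at (680/3, 884/3). Substituting into each constraint, equality holds for (3) and (6); the remaining constraints have slack.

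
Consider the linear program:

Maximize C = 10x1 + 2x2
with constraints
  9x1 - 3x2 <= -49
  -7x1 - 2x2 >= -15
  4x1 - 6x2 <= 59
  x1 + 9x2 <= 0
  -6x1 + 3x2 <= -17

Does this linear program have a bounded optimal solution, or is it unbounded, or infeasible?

infeasible

The boundaries 9x1 - 3x2 = -49 and 4x1 - 6x2 = 59 meet at (-157/14, -727/42), but that point violates -6x1 + 3x2 ≤ -17. Every candidate vertex is excluded by some other constraint, so the feasible region is empty.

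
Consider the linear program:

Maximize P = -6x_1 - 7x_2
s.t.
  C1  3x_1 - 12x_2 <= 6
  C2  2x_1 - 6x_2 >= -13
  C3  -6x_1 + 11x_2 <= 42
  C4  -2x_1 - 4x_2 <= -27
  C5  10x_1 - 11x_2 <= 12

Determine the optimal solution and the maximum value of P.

x_1 = 11/2, x_2 = 4, maximum P = -61

Corner points and P = -6x_1 - 7x_2:
  (11/2, 4) → P = -61
  (215/38, 77/19) → P = -1184/19
  (345/62, 123/31) → P = -1896/31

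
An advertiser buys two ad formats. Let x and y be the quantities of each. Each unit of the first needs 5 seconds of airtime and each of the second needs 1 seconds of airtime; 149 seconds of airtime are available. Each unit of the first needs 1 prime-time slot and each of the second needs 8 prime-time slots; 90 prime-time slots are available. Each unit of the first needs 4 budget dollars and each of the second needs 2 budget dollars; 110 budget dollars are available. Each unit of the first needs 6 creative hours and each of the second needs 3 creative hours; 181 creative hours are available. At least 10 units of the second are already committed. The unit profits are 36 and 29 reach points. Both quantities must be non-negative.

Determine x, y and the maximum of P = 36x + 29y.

Extreme points and P = 36x + 29y:
  (0, 45/4) → P = 1305/4
  (0, 10) → P = 290
  (10, 10) → P = 650

x = 10, y = 10, maximum P = 650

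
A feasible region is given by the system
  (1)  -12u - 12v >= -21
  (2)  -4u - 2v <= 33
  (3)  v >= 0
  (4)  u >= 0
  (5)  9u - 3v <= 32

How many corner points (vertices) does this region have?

3

The feasible vertices (each the meet of two boundaries and inside every other half-plane) are:
  (7/4, 0)
  (0, 7/4)
  (0, 0)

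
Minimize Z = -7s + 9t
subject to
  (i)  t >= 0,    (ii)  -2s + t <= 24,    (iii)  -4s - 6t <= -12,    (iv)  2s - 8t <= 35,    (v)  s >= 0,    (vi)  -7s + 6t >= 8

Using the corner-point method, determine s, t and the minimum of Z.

Corner points and Z = -7s + 9t:
  (0, 24) → Z = 216
  (0, 2) → Z = 18
  (4/11, 58/33) → Z = 146/11
The feasible region is unbounded (it extends along (1, 2), (6, 7)), but Z strictly increases along every unbounded feasible direction, so there is no improving ray and the minimum is attained at a vertex.

s = 4/11, t = 58/33, minimum Z = 146/11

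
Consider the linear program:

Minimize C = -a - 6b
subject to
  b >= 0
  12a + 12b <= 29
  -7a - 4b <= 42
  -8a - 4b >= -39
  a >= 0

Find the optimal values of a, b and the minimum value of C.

Corner points and C = -a - 6b:
  (29/12, 0) → C = -29/12
  (0, 0) → C = 0
  (0, 29/12) → C = -29/2

At the optimal vertex, 12a + 12b = 29 and a = 0.
Solving simultaneously gives a = 0, b = 29/12.

a = 0, b = 29/12, minimum C = -29/2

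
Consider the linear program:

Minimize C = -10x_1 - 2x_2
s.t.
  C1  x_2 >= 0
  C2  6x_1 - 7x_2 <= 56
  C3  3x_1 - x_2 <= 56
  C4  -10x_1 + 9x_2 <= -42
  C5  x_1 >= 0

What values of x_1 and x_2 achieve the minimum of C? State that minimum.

Corner points and C = -10x_1 - 2x_2:
  (28/3, 0) → C = -280/3
  (21/5, 0) → C = -42
  (112/5, 56/5) → C = -1232/5
  (462/17, 434/17) → C = -5488/17

At the optimal vertex, 3x_1 - x_2 = 56 and -10x_1 + 9x_2 = -42.
Solving simultaneously gives x_1 = 462/17, x_2 = 434/17.

x_1 = 462/17, x_2 = 434/17, minimum C = -5488/17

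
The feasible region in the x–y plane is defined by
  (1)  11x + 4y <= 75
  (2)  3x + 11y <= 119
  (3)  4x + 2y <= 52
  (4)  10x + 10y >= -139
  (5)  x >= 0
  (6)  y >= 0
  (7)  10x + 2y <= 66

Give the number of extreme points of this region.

5

Pairwise boundary intersections that survive every other constraint:
  (349/109, 1084/109)
  (19/3, 4/3)
  (0, 119/11)
  (0, 0)
  (33/5, 0)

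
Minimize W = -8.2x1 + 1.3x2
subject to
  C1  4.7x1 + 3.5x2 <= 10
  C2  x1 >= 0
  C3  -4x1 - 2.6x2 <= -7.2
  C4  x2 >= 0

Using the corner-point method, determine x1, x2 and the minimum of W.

The binding constraints are 4.7x1 + 3.5x2 = 10 and x2 = 0.
Solving simultaneously gives x1 = 100/47, x2 = 0.

x1 = 100/47, x2 = 0, minimum W = -820/47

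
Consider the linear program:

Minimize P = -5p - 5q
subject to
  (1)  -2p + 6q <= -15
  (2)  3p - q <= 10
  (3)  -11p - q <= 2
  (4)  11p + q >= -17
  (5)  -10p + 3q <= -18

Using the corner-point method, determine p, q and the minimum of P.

Extreme points and P = -5p - 5q:
  (45/16, -25/16) → P = -25/4
  (7/6, -19/9) → P = 85/18
  (4/7, -58/7) → P = 270/7
  (12/43, -218/43) → P = 1030/43

At the optimal vertex, -2p + 6q = -15 and 3p - q = 10.
Solving simultaneously gives p = 45/16, q = -25/16.

p = 45/16, q = -25/16, minimum P = -25/4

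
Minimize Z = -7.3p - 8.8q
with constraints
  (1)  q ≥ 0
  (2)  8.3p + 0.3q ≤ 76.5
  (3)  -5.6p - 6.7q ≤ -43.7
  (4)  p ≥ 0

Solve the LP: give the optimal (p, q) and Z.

p = 0, q = 255, minimum Z = -2244

Feasible corners and Z = -7.3p - 8.8q:
  (765/83, 0) → Z = -11169/166
  (437/56, 0) → Z = -31901/560
  (0, 255) → Z = -2244
  (0, 437/67) → Z = -19228/335

The binding constraints are 8.3p + 0.3q = 76.5 and p = 0.
Solving simultaneously gives p = 0, q = 255.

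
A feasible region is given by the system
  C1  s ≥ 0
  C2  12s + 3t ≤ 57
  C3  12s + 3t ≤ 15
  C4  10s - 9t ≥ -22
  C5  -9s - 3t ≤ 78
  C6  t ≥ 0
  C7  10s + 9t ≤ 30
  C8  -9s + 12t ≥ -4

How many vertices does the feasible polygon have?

6

The feasible vertices (each the meet of two boundaries and inside every other half-plane) are:
  (0, 22/9)
  (0, 0)
  (15/26, 35/13)
  (64/57, 29/57)
  (2/5, 26/9)
  (4/9, 0)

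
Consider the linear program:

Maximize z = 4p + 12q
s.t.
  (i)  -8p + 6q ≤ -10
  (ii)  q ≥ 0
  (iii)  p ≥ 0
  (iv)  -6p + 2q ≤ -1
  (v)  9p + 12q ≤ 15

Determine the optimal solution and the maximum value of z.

p = 7/5, q = 1/5, maximum z = 8

Extreme points and z = 4p + 12q:
  (5/4, 0) → z = 5
  (7/5, 1/5) → z = 8
  (5/3, 0) → z = 20/3

At the optimal vertex, -8p + 6q = -10 and 9p + 12q = 15.
Solving simultaneously gives p = 7/5, q = 1/5.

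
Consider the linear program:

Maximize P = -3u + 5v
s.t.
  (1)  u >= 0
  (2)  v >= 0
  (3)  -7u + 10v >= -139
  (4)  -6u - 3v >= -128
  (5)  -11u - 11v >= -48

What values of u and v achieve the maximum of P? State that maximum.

Feasible corners and P = -3u + 5v:
  (0, 0) → P = 0
  (0, 48/11) → P = 240/11
  (48/11, 0) → P = -144/11

u = 0, v = 48/11, maximum P = 240/11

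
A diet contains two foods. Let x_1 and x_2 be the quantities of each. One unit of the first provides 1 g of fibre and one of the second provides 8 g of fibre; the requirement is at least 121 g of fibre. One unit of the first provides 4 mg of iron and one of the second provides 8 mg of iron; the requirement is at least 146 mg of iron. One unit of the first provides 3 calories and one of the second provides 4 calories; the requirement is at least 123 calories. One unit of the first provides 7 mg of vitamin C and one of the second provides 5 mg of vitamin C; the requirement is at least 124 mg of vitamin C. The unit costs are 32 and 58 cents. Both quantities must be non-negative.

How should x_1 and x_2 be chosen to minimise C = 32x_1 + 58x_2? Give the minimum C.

x_1 = 25, x_2 = 12, minimum C = 1496

Feasible corners and C = 32x_1 + 58x_2:
  (0, 123/4) → C = 3567/2
  (121, 0) → C = 3872
  (25, 12) → C = 1496
The feasible region is unbounded (it extends along (0, 1), (1, 0)), but C strictly increases along every unbounded feasible direction, so there is no improving ray and the minimum is attained at a vertex.

The optimum lies where x_1 + 8x_2 = 121 and 3x_1 + 4x_2 = 123.
Solving simultaneously gives x_1 = 25, x_2 = 12.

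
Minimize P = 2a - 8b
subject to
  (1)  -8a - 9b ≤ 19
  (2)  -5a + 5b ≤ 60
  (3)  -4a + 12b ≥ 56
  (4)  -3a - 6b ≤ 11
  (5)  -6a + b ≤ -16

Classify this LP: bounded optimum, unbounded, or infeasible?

unbounded

From the feasible point (28/5, 88/5), moving in the direction (12, 4) keeps every constraint satisfied while P decreases without bound.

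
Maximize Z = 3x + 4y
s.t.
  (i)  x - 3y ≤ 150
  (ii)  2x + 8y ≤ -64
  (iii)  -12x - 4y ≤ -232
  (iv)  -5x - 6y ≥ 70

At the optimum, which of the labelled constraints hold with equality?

Feasible corners and Z = 3x + 4y:
  (162/5, -196/5) → Z = -298/5
  (230/7, -820/21) → Z = -1210/21
  (418/13, -500/13) → Z = -746/13

The maximum is at (418/13, -500/13). Substituting into each constraint, equality holds for (iii) and (iv); the remaining constraints have slack.

(iii) and (iv)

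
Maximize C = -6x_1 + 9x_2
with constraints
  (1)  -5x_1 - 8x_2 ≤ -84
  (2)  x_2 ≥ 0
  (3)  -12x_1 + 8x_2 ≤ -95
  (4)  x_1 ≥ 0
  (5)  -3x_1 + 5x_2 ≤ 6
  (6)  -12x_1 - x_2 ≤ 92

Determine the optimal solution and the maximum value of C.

Corner points and C = -6x_1 + 9x_2:
  (84/5, 0) → C = -504/5
  (179/17, 533/136) → C = -3795/136
  (523/36, 119/12) → C = 25/12
The feasible region is unbounded (it extends along (5, 3), (1, 0)), but C strictly decreases along every unbounded feasible direction, so there is no improving ray and the maximum is attained at a vertex.

At the optimal vertex, -12x_1 + 8x_2 = -95 and -3x_1 + 5x_2 = 6.
Solving simultaneously gives x_1 = 523/36, x_2 = 119/12.

x_1 = 523/36, x_2 = 119/12, maximum C = 25/12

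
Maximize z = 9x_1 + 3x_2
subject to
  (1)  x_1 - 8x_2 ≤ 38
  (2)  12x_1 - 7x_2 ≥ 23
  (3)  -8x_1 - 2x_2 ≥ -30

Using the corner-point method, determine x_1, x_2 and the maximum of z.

x_1 = 16/5, x_2 = 11/5, maximum z = 177/5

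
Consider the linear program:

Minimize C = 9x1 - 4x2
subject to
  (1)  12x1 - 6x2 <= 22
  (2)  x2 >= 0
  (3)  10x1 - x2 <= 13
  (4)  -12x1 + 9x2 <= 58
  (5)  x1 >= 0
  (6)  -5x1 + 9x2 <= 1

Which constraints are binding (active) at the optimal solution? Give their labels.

(5) and (6)

Vertices and C = 9x1 - 4x2:
  (13/10, 0) → C = 117/10
  (0, 0) → C = 0
  (118/85, 15/17) → C = 762/85
  (0, 1/9) → C = -4/9

The minimum is at (0, 1/9). Substituting into each constraint, equality holds for (5) and (6); the remaining constraints have slack.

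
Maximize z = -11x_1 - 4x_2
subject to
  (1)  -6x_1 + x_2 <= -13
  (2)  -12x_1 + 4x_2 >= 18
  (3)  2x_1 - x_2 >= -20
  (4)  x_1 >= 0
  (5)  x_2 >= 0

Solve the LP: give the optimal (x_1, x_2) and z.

Corner points and z = -11x_1 - 4x_2:
  (35/6, 22) → z = -913/6
  (33/4, 73/2) → z = -947/4
  (31/2, 51) → z = -749/2

The optimum lies where -6x_1 + x_2 = -13 and -12x_1 + 4x_2 = 18.
Solving simultaneously gives x_1 = 35/6, x_2 = 22.

x_1 = 35/6, x_2 = 22, maximum z = -913/6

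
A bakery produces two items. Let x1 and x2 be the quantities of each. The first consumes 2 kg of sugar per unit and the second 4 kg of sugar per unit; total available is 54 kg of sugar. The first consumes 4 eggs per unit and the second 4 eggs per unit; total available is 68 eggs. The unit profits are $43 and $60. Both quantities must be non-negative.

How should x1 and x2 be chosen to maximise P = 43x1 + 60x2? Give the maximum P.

Feasible corners and P = 43x1 + 60x2:
  (0, 0) → P = 0
  (0, 27/2) → P = 810
  (17, 0) → P = 731
  (7, 10) → P = 901

x1 = 7, x2 = 10, maximum P = 901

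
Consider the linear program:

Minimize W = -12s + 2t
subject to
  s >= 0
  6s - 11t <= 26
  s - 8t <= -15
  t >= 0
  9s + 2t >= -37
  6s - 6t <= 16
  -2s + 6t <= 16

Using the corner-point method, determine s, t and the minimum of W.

s = 8, t = 16/3, minimum W = -256/3

Feasible corners and W = -12s + 2t:
  (0, 15/8) → W = 15/4
  (0, 8/3) → W = 16/3
  (109/21, 53/21) → W = -1202/21
  (8, 16/3) → W = -256/3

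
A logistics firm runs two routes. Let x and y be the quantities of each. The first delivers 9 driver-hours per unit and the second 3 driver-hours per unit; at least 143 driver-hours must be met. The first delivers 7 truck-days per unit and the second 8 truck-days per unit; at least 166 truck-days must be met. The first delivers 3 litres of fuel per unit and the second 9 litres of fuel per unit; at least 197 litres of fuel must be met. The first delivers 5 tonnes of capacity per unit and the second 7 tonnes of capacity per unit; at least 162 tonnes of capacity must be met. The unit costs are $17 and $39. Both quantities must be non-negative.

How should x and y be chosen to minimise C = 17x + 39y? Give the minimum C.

The feasible region is unbounded (it extends along (0, 1), (1, 0)), but C strictly increases along every unbounded feasible direction, so there is no improving ray and the minimum is attained at a vertex.

The binding constraints are 9x + 3y = 143 and 3x + 9y = 197.
Solving simultaneously gives x = 29/3, y = 56/3.

x = 29/3, y = 56/3, minimum C = 2677/3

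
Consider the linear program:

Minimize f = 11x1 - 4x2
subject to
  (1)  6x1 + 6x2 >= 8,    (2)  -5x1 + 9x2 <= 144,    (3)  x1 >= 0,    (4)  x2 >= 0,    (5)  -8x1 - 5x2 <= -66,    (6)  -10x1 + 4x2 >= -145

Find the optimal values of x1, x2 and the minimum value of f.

x1 = 0, x2 = 16, minimum f = -64

Feasible corners and f = 11x1 - 4x2:
  (0, 16) → f = -64
  (1881/70, 433/14) → f = 12031/70
  (0, 66/5) → f = -264/5
  (33/4, 0) → f = 363/4
  (29/2, 0) → f = 319/2

At the optimal vertex, -5x1 + 9x2 = 144 and x1 = 0.
Solving simultaneously gives x1 = 0, x2 = 16.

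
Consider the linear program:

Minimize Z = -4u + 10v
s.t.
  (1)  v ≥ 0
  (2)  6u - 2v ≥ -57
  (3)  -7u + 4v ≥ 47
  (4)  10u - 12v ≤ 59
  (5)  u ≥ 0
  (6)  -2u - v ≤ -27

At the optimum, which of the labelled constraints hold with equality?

(3) and (6)

Extreme points and Z = -4u + 10v:
  (0, 57/2) → Z = 285
  (61/15, 283/15) → Z = 862/5
  (0, 27) → Z = 270
The feasible region is unbounded (it extends along (1, 3), (4, 7)), but Z strictly increases along every unbounded feasible direction, so there is no improving ray and the minimum is attained at a vertex.

The minimum is at (61/15, 283/15). Substituting into each constraint, equality holds for (3) and (6); the remaining constraints have slack.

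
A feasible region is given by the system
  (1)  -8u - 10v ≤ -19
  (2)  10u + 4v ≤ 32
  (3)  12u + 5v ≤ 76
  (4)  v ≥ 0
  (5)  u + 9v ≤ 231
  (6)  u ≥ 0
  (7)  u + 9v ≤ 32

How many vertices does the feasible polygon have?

Of the 20 pairwise boundary intersections, those satisfying every inequality are:
  (19/8, 0)
  (0, 19/10)
  (16/5, 0)
  (80/43, 144/43)
  (0, 32/9)

5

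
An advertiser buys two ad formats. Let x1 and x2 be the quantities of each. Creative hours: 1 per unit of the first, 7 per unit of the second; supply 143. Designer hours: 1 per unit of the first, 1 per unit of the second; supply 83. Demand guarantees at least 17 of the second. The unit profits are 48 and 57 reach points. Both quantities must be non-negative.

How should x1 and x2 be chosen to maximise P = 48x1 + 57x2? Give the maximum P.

Corner points and P = 48x1 + 57x2:
  (0, 143/7) → P = 8151/7
  (0, 17) → P = 969
  (24, 17) → P = 2121

The optimum lies where x1 + 7x2 = 143 and x2 = 17.
Solving simultaneously gives x1 = 24, x2 = 17.

x1 = 24, x2 = 17, maximum P = 2121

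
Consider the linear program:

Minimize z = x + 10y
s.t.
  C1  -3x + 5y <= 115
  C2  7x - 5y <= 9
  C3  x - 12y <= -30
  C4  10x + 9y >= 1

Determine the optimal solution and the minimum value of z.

Vertices and z = x + 10y:
  (31, 208/5) → z = 447
  (-1030/77, 1153/77) → z = 1500/11
  (258/79, 219/79) → z = 2448/79
  (-2, 7/3) → z = 64/3

x = -2, y = 7/3, minimum z = 64/3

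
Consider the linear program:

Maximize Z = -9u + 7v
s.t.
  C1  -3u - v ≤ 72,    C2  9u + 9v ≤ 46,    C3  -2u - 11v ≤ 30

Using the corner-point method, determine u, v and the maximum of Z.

u = -347/9, v = 131/3, maximum Z = 1958/3

The binding constraints are -3u - v = 72 and 9u + 9v = 46.
Solving simultaneously gives u = -347/9, v = 131/3.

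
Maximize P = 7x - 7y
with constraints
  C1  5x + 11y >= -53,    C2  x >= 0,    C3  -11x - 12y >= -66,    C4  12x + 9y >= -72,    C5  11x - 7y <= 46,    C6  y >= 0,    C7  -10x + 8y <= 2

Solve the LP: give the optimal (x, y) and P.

The optimum lies where 11x - 7y = 46 and y = 0.
Solving simultaneously gives x = 46/11, y = 0.

x = 46/11, y = 0, maximum P = 322/11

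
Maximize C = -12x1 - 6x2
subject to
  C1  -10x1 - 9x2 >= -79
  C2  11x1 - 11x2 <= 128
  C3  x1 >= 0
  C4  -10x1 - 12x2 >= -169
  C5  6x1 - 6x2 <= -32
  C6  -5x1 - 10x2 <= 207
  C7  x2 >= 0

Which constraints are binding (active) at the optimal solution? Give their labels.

Vertices and C = -12x1 - 6x2:
  (0, 79/9) → C = -158/3
  (31/19, 397/57) → C = -1166/19
  (0, 16/3) → C = -32

The maximum is at (0, 16/3). Substituting into each constraint, equality holds for C3 and C5; the remaining constraints have slack.

C3 and C5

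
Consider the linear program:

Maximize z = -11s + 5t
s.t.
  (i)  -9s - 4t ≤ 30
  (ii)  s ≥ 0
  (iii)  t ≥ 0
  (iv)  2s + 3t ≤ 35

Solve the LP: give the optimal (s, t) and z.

s = 0, t = 35/3, maximum z = 175/3

Extreme points and z = -11s + 5t:
  (0, 0) → z = 0
  (0, 35/3) → z = 175/3
  (35/2, 0) → z = -385/2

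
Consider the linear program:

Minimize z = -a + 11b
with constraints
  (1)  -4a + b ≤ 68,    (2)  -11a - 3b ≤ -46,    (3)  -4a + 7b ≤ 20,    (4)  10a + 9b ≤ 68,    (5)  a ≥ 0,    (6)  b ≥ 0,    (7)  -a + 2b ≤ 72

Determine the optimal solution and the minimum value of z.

a = 34/5, b = 0, minimum z = -34/5

Feasible corners and z = -a + 11b:
  (70/23, 96/23) → z = 986/23
  (46/11, 0) → z = -46/11
  (34/5, 0) → z = -34/5

At the optimal vertex, 10a + 9b = 68 and b = 0.
Solving simultaneously gives a = 34/5, b = 0.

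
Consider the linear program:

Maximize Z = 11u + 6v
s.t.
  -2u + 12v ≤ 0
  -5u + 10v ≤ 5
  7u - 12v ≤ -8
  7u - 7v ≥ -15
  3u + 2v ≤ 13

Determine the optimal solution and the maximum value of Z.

Extreme points and Z = 11u + 6v:
  (-2, -1/2) → Z = -25
  (-23/7, -8/7) → Z = -43
  (-124/35, -7/5) → Z = -1658/35

u = -2, v = -1/2, maximum Z = -25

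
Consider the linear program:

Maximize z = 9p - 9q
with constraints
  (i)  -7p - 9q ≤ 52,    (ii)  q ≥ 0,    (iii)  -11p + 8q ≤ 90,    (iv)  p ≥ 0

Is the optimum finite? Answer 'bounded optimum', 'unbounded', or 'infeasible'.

From the feasible point (0, 0), moving in the direction (1, 0) keeps every constraint satisfied while z increases without bound.

unbounded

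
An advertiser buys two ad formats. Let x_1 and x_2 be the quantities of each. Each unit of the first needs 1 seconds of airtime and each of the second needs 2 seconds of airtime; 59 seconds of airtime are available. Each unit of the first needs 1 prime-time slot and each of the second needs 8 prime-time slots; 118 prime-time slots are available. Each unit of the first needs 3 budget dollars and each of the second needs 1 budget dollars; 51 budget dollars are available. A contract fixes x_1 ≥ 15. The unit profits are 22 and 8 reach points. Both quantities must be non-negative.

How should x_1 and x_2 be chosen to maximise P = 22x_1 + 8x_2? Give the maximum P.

x_1 = 15, x_2 = 6, maximum P = 378

Extreme points and P = 22x_1 + 8x_2:
  (17, 0) → P = 374
  (15, 0) → P = 330
  (15, 6) → P = 378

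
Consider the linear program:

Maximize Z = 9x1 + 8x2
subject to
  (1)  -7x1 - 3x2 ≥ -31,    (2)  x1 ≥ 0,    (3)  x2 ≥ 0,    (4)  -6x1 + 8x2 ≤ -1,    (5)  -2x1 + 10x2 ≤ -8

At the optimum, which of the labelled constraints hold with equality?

Extreme points and Z = 9x1 + 8x2:
  (31/7, 0) → Z = 279/7
  (167/38, 3/38) → Z = 1527/38
  (4, 0) → Z = 36

The maximum is at (167/38, 3/38). Substituting into each constraint, equality holds for (1) and (5); the remaining constraints have slack.

(1) and (5)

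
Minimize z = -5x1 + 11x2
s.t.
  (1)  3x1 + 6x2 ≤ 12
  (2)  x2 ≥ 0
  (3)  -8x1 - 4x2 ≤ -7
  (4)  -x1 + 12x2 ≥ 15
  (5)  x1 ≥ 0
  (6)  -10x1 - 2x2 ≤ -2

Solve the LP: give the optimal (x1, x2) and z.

Corner points and z = -5x1 + 11x2:
  (9/7, 19/14) → z = 17/2
  (0, 2) → z = 22
  (6/25, 127/100) → z = 1277/100
  (0, 7/4) → z = 77/4

x1 = 9/7, x2 = 19/14, minimum z = 17/2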